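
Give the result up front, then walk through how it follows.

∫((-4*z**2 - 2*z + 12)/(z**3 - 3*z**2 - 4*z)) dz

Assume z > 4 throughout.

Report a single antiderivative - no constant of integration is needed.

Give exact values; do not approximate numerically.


The answer is -3*log(z) - 3*log(z - 4) + 2*log(z + 1).
Step 1. Decompose ∫((-4*z**2 - 2*z + 12)/(z**3 - 3*z**2 - 4*z)) dz by partial fractions, (-4*z**2 - 2*z + 12)/(z**3 - 3*z**2 - 4*z) = 2/(z + 1) - 3/(z - 4) - 3/z: now ∫(-3/z) dz + ∫(-3/(z - 4)) dz + ∫(2/(z + 1)) dz.
Step 2. Evaluate the standard form [assuming z > 4]: now -3*log(z - 4) + ∫(-3/z) dz + ∫(2/(z + 1)) dz.
Step 3. Evaluate the standard form [assuming z > 0]: now -3*log(z) - 3*log(z - 4) + ∫(2/(z + 1)) dz.
Step 4. Evaluate the standard form [assuming z > -1]: now -3*log(z) - 3*log(z - 4) + 2*log(z + 1).
Answer: -3*log(z) - 3*log(z - 4) + 2*log(z + 1).


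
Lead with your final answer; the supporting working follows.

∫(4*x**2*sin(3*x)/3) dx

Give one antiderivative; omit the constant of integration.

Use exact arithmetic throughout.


The answer is -4*x**2*cos(3*x)/9 + 8*x*sin(3*x)/27 + 8*cos(3*x)/81.
Step 1. Integrate ∫(4*x**2*sin(3*x)/3) dx by parts with u = x**2, dv = (4*sin(3*x)/3) dx, so v = -4*cos(3*x)/9: now -4*x**2*cos(3*x)/9 + ∫(8*x*cos(3*x)/9) dx.
Step 2. Integrate ∫(8*x*cos(3*x)/9) dx by parts with u = x, dv = (8*cos(3*x)/9) dx, so v = 8*sin(3*x)/27: now -4*x**2*cos(3*x)/9 + 8*x*sin(3*x)/27 + ∫(-8*sin(3*x)/27) dx.
Step 3. Evaluate the standard form: now -4*x**2*cos(3*x)/9 + 8*x*sin(3*x)/27 + 8*cos(3*x)/81.
Answer: -4*x**2*cos(3*x)/9 + 8*x*sin(3*x)/27 + 8*cos(3*x)/81.


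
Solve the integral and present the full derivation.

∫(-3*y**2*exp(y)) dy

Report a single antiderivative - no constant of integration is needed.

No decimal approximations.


Step 1. Integrate ∫(-3*y**2*exp(y)) dy by parts with u = y**2, dv = (-3*exp(y)) dy, so v = -3*exp(y): now -3*y**2*exp(y) + ∫(6*y*exp(y)) dy.
Step 2. Integrate ∫(6*y*exp(y)) dy by parts with u = y, dv = (6*exp(y)) dy, so v = 6*exp(y): now -3*y**2*exp(y) + 6*y*exp(y) + ∫(-6*exp(y)) dy.
Step 3. Evaluate the standard form: now -3*y**2*exp(y) + 6*y*exp(y) - 6*exp(y).
Answer: -3*y**2*exp(y) + 6*y*exp(y) - 6*exp(y).


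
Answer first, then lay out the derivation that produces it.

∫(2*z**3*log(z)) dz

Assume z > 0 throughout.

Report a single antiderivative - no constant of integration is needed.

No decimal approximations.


The answer is z**4*log(z)/2 - z**4/8.
Step 1. Integrate ∫(2*z**3*log(z)) dz by parts with u = log(z), dv = (2*z**3) dz, so v = z**4/2 [assuming z > 0]: now z**4*log(z)/2 + ∫(-z**3/2) dz.
Step 2. Evaluate the standard form: now z**4*log(z)/2 - z**4/8.
Answer: z**4*log(z)/2 - z**4/8.


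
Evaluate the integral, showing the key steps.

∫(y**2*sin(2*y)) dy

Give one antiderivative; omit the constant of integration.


Step 1. Integrate ∫(y**2*sin(2*y)) dy by parts with u = y**2, dv = (sin(2*y)) dy, so v = -cos(2*y)/2: now -y**2*cos(2*y)/2 + ∫(y*cos(2*y)) dy.
Step 2. Integrate ∫(y*cos(2*y)) dy by parts with u = y, dv = (cos(2*y)) dy, so v = sin(2*y)/2: now -y**2*cos(2*y)/2 + y*sin(2*y)/2 + ∫(-sin(2*y)/2) dy.
Step 3. Evaluate the standard form: now -y**2*cos(2*y)/2 + y*sin(2*y)/2 + cos(2*y)/4.
Answer: -y**2*cos(2*y)/2 + y*sin(2*y)/2 + cos(2*y)/4.


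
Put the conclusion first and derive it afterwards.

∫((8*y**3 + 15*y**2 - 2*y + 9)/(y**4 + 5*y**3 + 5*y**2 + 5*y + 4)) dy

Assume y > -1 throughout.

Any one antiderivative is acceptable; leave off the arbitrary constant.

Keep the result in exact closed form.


The answer is 3*log(y + 1) + 5*log(y + 4) - 2*atan(y).
Step 1. Decompose ∫((8*y**3 + 15*y**2 - 2*y + 9)/(y**4 + 5*y**3 + 5*y**2 + 5*y + 4)) dy by partial fractions, (8*y**3 + 15*y**2 - 2*y + 9)/(y**4 + 5*y**3 + 5*y**2 + 5*y + 4) = -2/(y**2 + 1) + 5/(y + 4) + 3/(y + 1): now ∫(3/(y + 1)) dy + ∫(5/(y + 4)) dy + ∫(-2/(y**2 + 1)) dy.
Step 2. Evaluate the standard form [assuming y > -1]: now 3*log(y + 1) + ∫(5/(y + 4)) dy + ∫(-2/(y**2 + 1)) dy.
Step 3. Evaluate the standard form [assuming y > -4]: now 3*log(y + 1) + 5*log(y + 4) + ∫(-2/(y**2 + 1)) dy.
Step 4. Evaluate the standard form: now 3*log(y + 1) + 5*log(y + 4) - 2*atan(y).
Answer: 3*log(y + 1) + 5*log(y + 4) - 2*atan(y).


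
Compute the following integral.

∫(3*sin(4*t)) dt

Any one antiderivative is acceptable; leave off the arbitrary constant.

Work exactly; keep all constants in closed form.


Answer: -3*cos(4*t)/4.


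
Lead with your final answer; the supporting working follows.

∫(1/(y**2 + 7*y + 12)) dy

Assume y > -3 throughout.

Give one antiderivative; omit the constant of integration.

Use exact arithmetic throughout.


The answer is log(y + 3) - log(y + 4).
Step 1. Decompose ∫(1/(y**2 + 7*y + 12)) dy by partial fractions, 1/(y**2 + 7*y + 12) = -1/(y + 4) + 1/(y + 3): now ∫(1/(y + 3)) dy + ∫(-1/(y + 4)) dy.
Step 2. Evaluate the standard form [assuming y > -3]: now log(y + 3) + ∫(-1/(y + 4)) dy.
Step 3. Evaluate the standard form [assuming y > -4]: now log(y + 3) - log(y + 4).
Answer: log(y + 3) - log(y + 4).


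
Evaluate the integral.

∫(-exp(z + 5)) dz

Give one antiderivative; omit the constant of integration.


Answer: -exp(z + 5).


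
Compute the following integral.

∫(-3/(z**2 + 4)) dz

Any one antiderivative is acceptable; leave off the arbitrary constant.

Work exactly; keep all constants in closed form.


Answer: -3*atan(z/2)/2.


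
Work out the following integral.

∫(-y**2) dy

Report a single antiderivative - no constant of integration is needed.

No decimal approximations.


Answer: -y**3/3.


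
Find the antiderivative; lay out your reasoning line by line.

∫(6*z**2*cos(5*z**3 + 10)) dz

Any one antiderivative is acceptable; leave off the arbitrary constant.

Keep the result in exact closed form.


Step 1. Substitute u = z**3 + 2, turning ∫(6*z**2*cos(5*z**3 + 10)) dz into ∫(2*cos(5*u)) du: now ∫(2*cos(5*u)) du.
Step 2. Evaluate the standard form: now 2*sin(5*u)/5.
Step 3. Substitute back u = z**3 + 2: now 2*sin(5*z**3 + 10)/5.
Answer: 2*sin(5*z**3 + 10)/5.


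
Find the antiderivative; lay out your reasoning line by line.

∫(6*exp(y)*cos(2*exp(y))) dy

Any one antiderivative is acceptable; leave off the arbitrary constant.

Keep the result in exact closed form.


Step 1. Substitute u = exp(y), turning ∫(6*exp(y)*cos(2*exp(y))) dy into ∫(6*cos(2*u)) du: now ∫(6*cos(2*u)) du.
Step 2. Evaluate the standard form: now 3*sin(2*u).
Step 3. Substitute back u = exp(y): now 3*sin(2*exp(y)).
Answer: 3*sin(2*exp(y)).


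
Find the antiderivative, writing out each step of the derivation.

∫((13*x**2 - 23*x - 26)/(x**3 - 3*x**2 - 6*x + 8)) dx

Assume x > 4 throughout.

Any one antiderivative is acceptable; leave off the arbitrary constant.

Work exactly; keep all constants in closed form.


Step 1. Decompose ∫((13*x**2 - 23*x - 26)/(x**3 - 3*x**2 - 6*x + 8)) dx by partial fractions, (13*x**2 - 23*x - 26)/(x**3 - 3*x**2 - 6*x + 8) = 4/(x + 2) + 4/(x - 1) + 5/(x - 4): now ∫(5/(x - 4)) dx + ∫(4/(x - 1)) dx + ∫(4/(x + 2)) dx.
Step 2. Evaluate the standard form [assuming x > -2]: now 4*log(x + 2) + ∫(5/(x - 4)) dx + ∫(4/(x - 1)) dx.
Step 3. Evaluate the standard form [assuming x > 1]: now 4*log(x - 1) + 4*log(x + 2) + ∫(5/(x - 4)) dx.
Step 4. Evaluate the standard form [assuming x > 4]: now 5*log(x - 4) + 4*log(x - 1) + 4*log(x + 2).
Answer: 5*log(x - 4) + 4*log(x - 1) + 4*log(x + 2).


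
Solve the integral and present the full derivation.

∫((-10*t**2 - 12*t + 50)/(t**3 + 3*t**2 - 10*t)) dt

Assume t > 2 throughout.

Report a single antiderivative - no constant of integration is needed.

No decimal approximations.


Step 1. Decompose ∫((-10*t**2 - 12*t + 50)/(t**3 + 3*t**2 - 10*t)) dt by partial fractions, (-10*t**2 - 12*t + 50)/(t**3 + 3*t**2 - 10*t) = -4/(t + 5) - 1/(t - 2) - 5/t: now ∫(-5/t) dt + ∫(-1/(t - 2)) dt + ∫(-4/(t + 5)) dt.
Step 2. Evaluate the standard form [assuming t > -5]: now -4*log(t + 5) + ∫(-5/t) dt + ∫(-1/(t - 2)) dt.
Step 3. Evaluate the standard form [assuming t > 0]: now -5*log(t) - 4*log(t + 5) + ∫(-1/(t - 2)) dt.
Step 4. Evaluate the standard form [assuming t > 2]: now -5*log(t) - log(t - 2) - 4*log(t + 5).
Answer: -5*log(t) - log(t - 2) - 4*log(t + 5).


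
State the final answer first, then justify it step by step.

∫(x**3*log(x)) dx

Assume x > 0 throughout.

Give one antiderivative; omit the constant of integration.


The answer is x**4*log(x)/4 - x**4/16.
Step 1. Integrate ∫(x**3*log(x)) dx by parts with u = log(x), dv = (x**3) dx, so v = x**4/4 [assuming x > 0]: now x**4*log(x)/4 + ∫(-x**3/4) dx.
Step 2. Evaluate the standard form: now x**4*log(x)/4 - x**4/16.
Answer: x**4*log(x)/4 - x**4/16.


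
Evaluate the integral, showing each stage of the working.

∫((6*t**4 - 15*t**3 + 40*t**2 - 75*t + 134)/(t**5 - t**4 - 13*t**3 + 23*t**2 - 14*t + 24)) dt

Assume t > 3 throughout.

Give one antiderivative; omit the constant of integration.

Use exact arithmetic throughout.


Step 1. Decompose ∫((6*t**4 - 15*t**3 + 40*t**2 - 75*t + 134)/(t**5 - t**4 - 13*t**3 + 23*t**2 - 14*t + 24)) dt by partial fractions, (6*t**4 - 15*t**3 + 40*t**2 - 75*t + 134)/(t**5 - t**4 - 13*t**3 + 23*t**2 - 14*t + 24) = 4/(t**2 + 1) + 5/(t + 4) - 4/(t - 2) + 5/(t - 3): now ∫(5/(t - 3)) dt + ∫(-4/(t - 2)) dt + ∫(5/(t + 4)) dt + ∫(4/(t**2 + 1)) dt.
Step 2. Evaluate the standard form [assuming t > 3]: now 5*log(t - 3) + ∫(-4/(t - 2)) dt + ∫(5/(t + 4)) dt + ∫(4/(t**2 + 1)) dt.
Step 3. Evaluate the standard form [assuming t > 2]: now 5*log(t - 3) - 4*log(t - 2) + ∫(5/(t + 4)) dt + ∫(4/(t**2 + 1)) dt.
Step 4. Evaluate the standard form [assuming t > -4]: now 5*log(t - 3) - 4*log(t - 2) + 5*log(t + 4) + ∫(4/(t**2 + 1)) dt.
Step 5. Evaluate the standard form: now 5*log(t - 3) - 4*log(t - 2) + 5*log(t + 4) + 4*atan(t).
Answer: 5*log(t - 3) - 4*log(t - 2) + 5*log(t + 4) + 4*atan(t).


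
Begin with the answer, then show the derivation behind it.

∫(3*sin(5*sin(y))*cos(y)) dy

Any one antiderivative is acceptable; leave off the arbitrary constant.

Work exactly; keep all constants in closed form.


The answer is -3*cos(5*sin(y))/5.
Step 1. Substitute u = sin(y), turning ∫(3*sin(5*sin(y))*cos(y)) dy into ∫(3*sin(5*u)) du: now ∫(3*sin(5*u)) du.
Step 2. Evaluate the standard form: now -3*cos(5*u)/5.
Step 3. Substitute back u = sin(y): now -3*cos(5*sin(y))/5.
Answer: -3*cos(5*sin(y))/5.


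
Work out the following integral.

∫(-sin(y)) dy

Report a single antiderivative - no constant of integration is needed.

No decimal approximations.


Answer: cos(y).


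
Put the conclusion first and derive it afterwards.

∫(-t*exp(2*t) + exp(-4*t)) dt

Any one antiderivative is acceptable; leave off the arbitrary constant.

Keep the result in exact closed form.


The answer is -t*exp(2*t)/2 + exp(2*t)/4 - exp(-4*t)/4.
Step 1. Rewrite: now ∫(-t*exp(2*t)) dt + ∫(exp(-4*t)) dt.
Step 2. Evaluate the standard form: now ∫(-t*exp(2*t)) dt - exp(-4*t)/4.
Step 3. Integrate ∫(-t*exp(2*t)) dt by parts with u = t, dv = (-exp(2*t)) dt, so v = -exp(2*t)/2: now -t*exp(2*t)/2 + ∫(exp(2*t)/2) dt - exp(-4*t)/4.
Step 4. Evaluate the standard form: now -t*exp(2*t)/2 + exp(2*t)/4 - exp(-4*t)/4.
Answer: -t*exp(2*t)/2 + exp(2*t)/4 - exp(-4*t)/4.


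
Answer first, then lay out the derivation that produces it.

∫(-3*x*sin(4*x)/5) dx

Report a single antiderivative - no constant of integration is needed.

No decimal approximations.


The answer is 3*x*cos(4*x)/20 - 3*sin(4*x)/80.
Step 1. Integrate ∫(-3*x*sin(4*x)/5) dx by parts with u = x, dv = (-3*sin(4*x)/5) dx, so v = 3*cos(4*x)/20: now 3*x*cos(4*x)/20 + ∫(-3*cos(4*x)/20) dx.
Step 2. Evaluate the standard form: now 3*x*cos(4*x)/20 - 3*sin(4*x)/80.
Answer: 3*x*cos(4*x)/20 - 3*sin(4*x)/80.


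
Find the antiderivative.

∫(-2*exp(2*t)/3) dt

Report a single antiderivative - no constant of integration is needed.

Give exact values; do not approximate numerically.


Answer: -exp(2*t)/3.


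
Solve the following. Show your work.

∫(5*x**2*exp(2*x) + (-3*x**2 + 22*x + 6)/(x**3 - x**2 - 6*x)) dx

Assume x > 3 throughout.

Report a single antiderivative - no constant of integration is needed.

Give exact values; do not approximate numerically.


Step 1. Rewrite: now ∫(5*x**2*exp(2*x)) dx + ∫((-3*x**2 + 22*x + 6)/(x**3 - x**2 - 6*x)) dx.
Step 2. Decompose ∫((-3*x**2 + 22*x + 6)/(x**3 - x**2 - 6*x)) dx by partial fractions, (-3*x**2 + 22*x + 6)/(x**3 - x**2 - 6*x) = -5/(x + 2) + 3/(x - 3) - 1/x: now ∫(-1/x) dx + ∫(5*x**2*exp(2*x)) dx + ∫(3/(x - 3)) dx + ∫(-5/(x + 2)) dx.
Step 3. Evaluate the standard form [assuming x > 0]: now -log(x) + ∫(5*x**2*exp(2*x)) dx + ∫(3/(x - 3)) dx + ∫(-5/(x + 2)) dx.
Step 4. Evaluate the standard form [assuming x > 3]: now -log(x) + 3*log(x - 3) + ∫(5*x**2*exp(2*x)) dx + ∫(-5/(x + 2)) dx.
Step 5. Evaluate the standard form [assuming x > -2]: now -log(x) + 3*log(x - 3) - 5*log(x + 2) + ∫(5*x**2*exp(2*x)) dx.
Step 6. Integrate ∫(5*x**2*exp(2*x)) dx by parts with u = x**2, dv = (5*exp(2*x)) dx, so v = 5*exp(2*x)/2: now 5*x**2*exp(2*x)/2 - log(x) + 3*log(x - 3) - 5*log(x + 2) + ∫(-5*x*exp(2*x)) dx.
Step 7. Integrate ∫(-5*x*exp(2*x)) dx by parts with u = x, dv = (-5*exp(2*x)) dx, so v = -5*exp(2*x)/2: now 5*x**2*exp(2*x)/2 - 5*x*exp(2*x)/2 - log(x) + 3*log(x - 3) - 5*log(x + 2) + ∫(5*exp(2*x)/2) dx.
Step 8. Evaluate the standard form: now 5*x**2*exp(2*x)/2 - 5*x*exp(2*x)/2 + 5*exp(2*x)/4 - log(x) + 3*log(x - 3) - 5*log(x + 2).
Answer: 5*x**2*exp(2*x)/2 - 5*x*exp(2*x)/2 + 5*exp(2*x)/4 - log(x) + 3*log(x - 3) - 5*log(x + 2).


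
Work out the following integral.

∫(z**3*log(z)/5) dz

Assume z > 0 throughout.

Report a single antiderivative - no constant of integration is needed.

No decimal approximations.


Answer: z**4*log(z)/20 - z**4/80.


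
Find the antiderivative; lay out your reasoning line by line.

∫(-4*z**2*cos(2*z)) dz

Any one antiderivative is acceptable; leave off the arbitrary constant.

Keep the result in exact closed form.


Step 1. Integrate ∫(-4*z**2*cos(2*z)) dz by parts with u = z**2, dv = (-4*cos(2*z)) dz, so v = -2*sin(2*z): now -2*z**2*sin(2*z) + ∫(4*z*sin(2*z)) dz.
Step 2. Integrate ∫(4*z*sin(2*z)) dz by parts with u = z, dv = (4*sin(2*z)) dz, so v = -2*cos(2*z): now -2*z**2*sin(2*z) - 2*z*cos(2*z) + ∫(2*cos(2*z)) dz.
Step 3. Evaluate the standard form: now -2*z**2*sin(2*z) - 2*z*cos(2*z) + sin(2*z).
Answer: -2*z**2*sin(2*z) - 2*z*cos(2*z) + sin(2*z).


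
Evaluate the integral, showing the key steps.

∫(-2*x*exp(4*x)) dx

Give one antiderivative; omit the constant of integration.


Step 1. Integrate ∫(-2*x*exp(4*x)) dx by parts with u = x, dv = (-2*exp(4*x)) dx, so v = -exp(4*x)/2: now -x*exp(4*x)/2 + ∫(exp(4*x)/2) dx.
Step 2. Evaluate the standard form: now -x*exp(4*x)/2 + exp(4*x)/8.
Answer: -x*exp(4*x)/2 + exp(4*x)/8.


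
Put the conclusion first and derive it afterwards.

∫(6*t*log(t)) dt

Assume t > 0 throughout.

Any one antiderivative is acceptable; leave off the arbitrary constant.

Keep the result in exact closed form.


The answer is 3*t**2*log(t) - 3*t**2/2.
Step 1. Integrate ∫(6*t*log(t)) dt by parts with u = log(t), dv = (6*t) dt, so v = 3*t**2 [assuming t > 0]: now 3*t**2*log(t) + ∫(-3*t) dt.
Step 2. Evaluate the standard form: now 3*t**2*log(t) - 3*t**2/2.
Answer: 3*t**2*log(t) - 3*t**2/2.


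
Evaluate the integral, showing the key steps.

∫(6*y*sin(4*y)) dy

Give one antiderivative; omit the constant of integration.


Step 1. Integrate ∫(6*y*sin(4*y)) dy by parts with u = y, dv = (6*sin(4*y)) dy, so v = -3*cos(4*y)/2: now -3*y*cos(4*y)/2 + ∫(3*cos(4*y)/2) dy.
Step 2. Evaluate the standard form: now -3*y*cos(4*y)/2 + 3*sin(4*y)/8.
Answer: -3*y*cos(4*y)/2 + 3*sin(4*y)/8.


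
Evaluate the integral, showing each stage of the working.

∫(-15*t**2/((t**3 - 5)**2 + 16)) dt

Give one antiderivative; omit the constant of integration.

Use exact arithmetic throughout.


Step 1. Substitute u = t**3 - 5, turning ∫(-15*t**2/((t**3 - 5)**2 + 16)) dt into ∫(-5/(u**2 + 16)) du: now ∫(-5/(u**2 + 16)) du.
Step 2. Evaluate the standard form: now -5*atan(u/4)/4.
Step 3. Substitute back u = t**3 - 5: now -5*atan(t**3/4 - 5/4)/4.
Answer: -5*atan(t**3/4 - 5/4)/4.


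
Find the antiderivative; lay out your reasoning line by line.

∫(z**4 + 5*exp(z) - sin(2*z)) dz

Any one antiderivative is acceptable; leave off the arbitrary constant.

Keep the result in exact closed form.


Step 1. Rewrite: now ∫(z**4) dz + ∫(5*exp(z)) dz + ∫(-sin(2*z)) dz.
Step 2. Evaluate the standard form: now z**5/5 + ∫(5*exp(z)) dz + ∫(-sin(2*z)) dz.
Step 3. Evaluate the standard form: now z**5/5 + cos(2*z)/2 + ∫(5*exp(z)) dz.
Step 4. Evaluate the standard form: now z**5/5 + 5*exp(z) + cos(2*z)/2.
Answer: z**5/5 + 5*exp(z) + cos(2*z)/2.


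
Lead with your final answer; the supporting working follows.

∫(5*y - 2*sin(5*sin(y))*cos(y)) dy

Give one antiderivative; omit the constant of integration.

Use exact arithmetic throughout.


The answer is 5*y**2/2 + 2*cos(5*sin(y))/5.
Step 1. Rewrite: now ∫(5*y) dy + ∫(-2*sin(5*sin(y))*cos(y)) dy.
Step 2. Substitute u = sin(y), turning ∫(-2*sin(5*sin(y))*cos(y)) dy into ∫(-2*sin(5*u)) du: now ∫(5*y) dy + ∫(-2*sin(5*u)) du.
Step 3. Evaluate the standard form: now 2*cos(5*u)/5 + ∫(5*y) dy.
Step 4. Substitute back u = sin(y): now 2*cos(5*sin(y))/5 + ∫(5*y) dy.
Step 5. Evaluate the standard form: now 5*y**2/2 + 2*cos(5*sin(y))/5.
Answer: 5*y**2/2 + 2*cos(5*sin(y))/5.


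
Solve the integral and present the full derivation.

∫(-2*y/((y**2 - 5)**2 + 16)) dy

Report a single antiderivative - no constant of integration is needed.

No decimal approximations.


Step 1. Substitute u = y**2 - 5, turning ∫(-2*y/((y**2 - 5)**2 + 16)) dy into ∫(-1/(u**2 + 16)) du: now ∫(-1/(u**2 + 16)) du.
Step 2. Evaluate the standard form: now -atan(u/4)/4.
Step 3. Substitute back u = y**2 - 5: now -atan(y**2/4 - 5/4)/4.
Answer: -atan(y**2/4 - 5/4)/4.


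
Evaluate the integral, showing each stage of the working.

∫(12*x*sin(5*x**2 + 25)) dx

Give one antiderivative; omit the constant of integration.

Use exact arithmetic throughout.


Step 1. Substitute u = x**2 + 5, turning ∫(12*x*sin(5*x**2 + 25)) dx into ∫(6*sin(5*u)) du: now ∫(6*sin(5*u)) du.
Step 2. Evaluate the standard form: now -6*cos(5*u)/5.
Step 3. Substitute back u = x**2 + 5: now -6*cos(5*x**2 + 25)/5.
Answer: -6*cos(5*x**2 + 25)/5.


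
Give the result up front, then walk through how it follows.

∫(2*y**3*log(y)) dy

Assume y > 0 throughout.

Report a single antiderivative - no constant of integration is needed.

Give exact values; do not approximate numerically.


The answer is y**4*log(y)/2 - y**4/8.
Step 1. Integrate ∫(2*y**3*log(y)) dy by parts with u = log(y), dv = (2*y**3) dy, so v = y**4/2 [assuming y > 0]: now y**4*log(y)/2 + ∫(-y**3/2) dy.
Step 2. Evaluate the standard form: now y**4*log(y)/2 - y**4/8.
Answer: y**4*log(y)/2 - y**4/8.


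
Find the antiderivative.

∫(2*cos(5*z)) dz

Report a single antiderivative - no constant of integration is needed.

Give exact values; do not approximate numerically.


Answer: 2*sin(5*z)/5.


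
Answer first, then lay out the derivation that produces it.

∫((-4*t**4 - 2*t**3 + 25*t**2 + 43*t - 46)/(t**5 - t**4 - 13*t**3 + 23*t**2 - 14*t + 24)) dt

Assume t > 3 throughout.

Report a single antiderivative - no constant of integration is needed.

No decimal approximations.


The answer is -log(t - 3) - 2*log(t - 2) - log(t + 4) - 3*atan(t).
Step 1. Decompose ∫((-4*t**4 - 2*t**3 + 25*t**2 + 43*t - 46)/(t**5 - t**4 - 13*t**3 + 23*t**2 - 14*t + 24)) dt by partial fractions, (-4*t**4 - 2*t**3 + 25*t**2 + 43*t - 46)/(t**5 - t**4 - 13*t**3 + 23*t**2 - 14*t + 24) = -3/(t**2 + 1) - 1/(t + 4) - 2/(t - 2) - 1/(t - 3): now ∫(-1/(t - 3)) dt + ∫(-2/(t - 2)) dt + ∫(-1/(t + 4)) dt + ∫(-3/(t**2 + 1)) dt.
Step 2. Evaluate the standard form [assuming t > 3]: now -log(t - 3) + ∫(-2/(t - 2)) dt + ∫(-1/(t + 4)) dt + ∫(-3/(t**2 + 1)) dt.
Step 3. Evaluate the standard form [assuming t > -4]: now -log(t - 3) - log(t + 4) + ∫(-2/(t - 2)) dt + ∫(-3/(t**2 + 1)) dt.
Step 4. Evaluate the standard form [assuming t > 2]: now -log(t - 3) - 2*log(t - 2) - log(t + 4) + ∫(-3/(t**2 + 1)) dt.
Step 5. Evaluate the standard form: now -log(t - 3) - 2*log(t - 2) - log(t + 4) - 3*atan(t).
Answer: -log(t - 3) - 2*log(t - 2) - log(t + 4) - 3*atan(t).


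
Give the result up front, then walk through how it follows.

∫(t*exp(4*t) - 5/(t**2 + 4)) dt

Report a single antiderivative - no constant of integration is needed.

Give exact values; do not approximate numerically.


The answer is t*exp(4*t)/4 - exp(4*t)/16 - 5*atan(t/2)/2.
Step 1. Rewrite: now ∫(t*exp(4*t)) dt + ∫(-5/(t**2 + 4)) dt.
Step 2. Integrate ∫(t*exp(4*t)) dt by parts with u = t, dv = (exp(4*t)) dt, so v = exp(4*t)/4: now t*exp(4*t)/4 + ∫(-5/(t**2 + 4)) dt + ∫(-exp(4*t)/4) dt.
Step 3. Evaluate the standard form: now t*exp(4*t)/4 - exp(4*t)/16 + ∫(-5/(t**2 + 4)) dt.
Step 4. Evaluate the standard form: now t*exp(4*t)/4 - exp(4*t)/16 - 5*atan(t/2)/2.
Answer: t*exp(4*t)/4 - exp(4*t)/16 - 5*atan(t/2)/2.


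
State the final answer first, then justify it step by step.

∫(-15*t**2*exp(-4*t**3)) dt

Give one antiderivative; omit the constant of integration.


The answer is 5*exp(-4*t**3)/4.
Step 1. Substitute u = t**3, turning ∫(-15*t**2*exp(-4*t**3)) dt into ∫(-5*exp(-4*u)) du: now ∫(-5*exp(-4*u)) du.
Step 2. Evaluate the standard form: now 5*exp(-4*u)/4.
Step 3. Substitute back u = t**3: now 5*exp(-4*t**3)/4.
Answer: 5*exp(-4*t**3)/4.


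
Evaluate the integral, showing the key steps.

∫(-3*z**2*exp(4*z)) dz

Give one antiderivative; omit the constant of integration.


Step 1. Integrate ∫(-3*z**2*exp(4*z)) dz by parts with u = z**2, dv = (-3*exp(4*z)) dz, so v = -3*exp(4*z)/4: now -3*z**2*exp(4*z)/4 + ∫(3*z*exp(4*z)/2) dz.
Step 2. Integrate ∫(3*z*exp(4*z)/2) dz by parts with u = z, dv = (3*exp(4*z)/2) dz, so v = 3*exp(4*z)/8: now -3*z**2*exp(4*z)/4 + 3*z*exp(4*z)/8 + ∫(-3*exp(4*z)/8) dz.
Step 3. Evaluate the standard form: now -3*z**2*exp(4*z)/4 + 3*z*exp(4*z)/8 - 3*exp(4*z)/32.
Answer: -3*z**2*exp(4*z)/4 + 3*z*exp(4*z)/8 - 3*exp(4*z)/32.


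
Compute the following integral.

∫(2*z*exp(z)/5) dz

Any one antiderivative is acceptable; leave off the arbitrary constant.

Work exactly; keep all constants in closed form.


Answer: 2*z*exp(z)/5 - 2*exp(z)/5.


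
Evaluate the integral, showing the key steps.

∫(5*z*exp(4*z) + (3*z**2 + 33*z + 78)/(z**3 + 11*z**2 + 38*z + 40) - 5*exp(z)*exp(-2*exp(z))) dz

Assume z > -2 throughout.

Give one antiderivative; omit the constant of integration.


Step 1. Rewrite: now ∫(5*z*exp(4*z)) dz + ∫((3*z**2 + 33*z + 78)/(z**3 + 11*z**2 + 38*z + 40)) dz + ∫(-5*exp(z)*exp(-2*exp(z))) dz.
Step 2. Integrate ∫(5*z*exp(4*z)) dz by parts with u = z, dv = (5*exp(4*z)) dz, so v = 5*exp(4*z)/4: now 5*z*exp(4*z)/4 + ∫((3*z**2 + 33*z + 78)/(z**3 + 11*z**2 + 38*z + 40)) dz + ∫(-5*exp(z)*exp(-2*exp(z))) dz + ∫(-5*exp(4*z)/4) dz.
Step 3. Evaluate the standard form: now 5*z*exp(4*z)/4 - 5*exp(4*z)/16 + ∫((3*z**2 + 33*z + 78)/(z**3 + 11*z**2 + 38*z + 40)) dz + ∫(-5*exp(z)*exp(-2*exp(z))) dz.
Step 4. Substitute u = exp(z), turning ∫(-5*exp(z)*exp(-2*exp(z))) dz into ∫(-5*exp(-2*u)) du: now 5*z*exp(4*z)/4 - 5*exp(4*z)/16 + ∫((3*z**2 + 33*z + 78)/(z**3 + 11*z**2 + 38*z + 40)) dz + ∫(-5*exp(-2*u)) du.
Step 5. Evaluate the standard form: now 5*z*exp(4*z)/4 - 5*exp(4*z)/16 + ∫((3*z**2 + 33*z + 78)/(z**3 + 11*z**2 + 38*z + 40)) dz + 5*exp(-2*u)/2.
Step 6. Substitute back u = exp(z): now 5*z*exp(4*z)/4 - 5*exp(4*z)/16 + ∫((3*z**2 + 33*z + 78)/(z**3 + 11*z**2 + 38*z + 40)) dz + 5*exp(-2*exp(z))/2.
Step 7. Decompose ∫((3*z**2 + 33*z + 78)/(z**3 + 11*z**2 + 38*z + 40)) dz by partial fractions, (3*z**2 + 33*z + 78)/(z**3 + 11*z**2 + 38*z + 40) = -4/(z + 5) + 3/(z + 4) + 4/(z + 2): now 5*z*exp(4*z)/4 - 5*exp(4*z)/16 + ∫(4/(z + 2)) dz + ∫(3/(z + 4)) dz + ∫(-4/(z + 5)) dz + 5*exp(-2*exp(z))/2.
Step 8. Evaluate the standard form [assuming z > -2]: now 5*z*exp(4*z)/4 - 5*exp(4*z)/16 + 4*log(z + 2) + ∫(3/(z + 4)) dz + ∫(-4/(z + 5)) dz + 5*exp(-2*exp(z))/2.
Step 9. Evaluate the standard form [assuming z > -4]: now 5*z*exp(4*z)/4 - 5*exp(4*z)/16 + 4*log(z + 2) + 3*log(z + 4) + ∫(-4/(z + 5)) dz + 5*exp(-2*exp(z))/2.
Step 10. Evaluate the standard form [assuming z > -5]: now 5*z*exp(4*z)/4 - 5*exp(4*z)/16 + 4*log(z + 2) + 3*log(z + 4) - 4*log(z + 5) + 5*exp(-2*exp(z))/2.
Answer: 5*z*exp(4*z)/4 - 5*exp(4*z)/16 + 4*log(z + 2) + 3*log(z + 4) - 4*log(z + 5) + 5*exp(-2*exp(z))/2.


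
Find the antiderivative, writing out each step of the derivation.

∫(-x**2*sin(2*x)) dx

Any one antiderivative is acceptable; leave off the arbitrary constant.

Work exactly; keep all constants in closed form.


Step 1. Integrate ∫(-x**2*sin(2*x)) dx by parts with u = x**2, dv = (-sin(2*x)) dx, so v = cos(2*x)/2: now x**2*cos(2*x)/2 + ∫(-x*cos(2*x)) dx.
Step 2. Integrate ∫(-x*cos(2*x)) dx by parts with u = x, dv = (-cos(2*x)) dx, so v = -sin(2*x)/2: now x**2*cos(2*x)/2 - x*sin(2*x)/2 + ∫(sin(2*x)/2) dx.
Step 3. Evaluate the standard form: now x**2*cos(2*x)/2 - x*sin(2*x)/2 - cos(2*x)/4.
Answer: x**2*cos(2*x)/2 - x*sin(2*x)/2 - cos(2*x)/4.


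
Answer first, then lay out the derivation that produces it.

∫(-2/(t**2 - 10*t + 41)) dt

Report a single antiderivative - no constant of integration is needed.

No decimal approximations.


The answer is -atan(t/4 - 5/4)/2.
Step 1. Substitute u = t - 5, turning ∫(-2/(t**2 - 10*t + 41)) dt into ∫(-2/(u**2 + 16)) du: now ∫(-2/(u**2 + 16)) du.
Step 2. Evaluate the standard form: now -atan(u/4)/2.
Step 3. Substitute back u = t - 5: now -atan(t/4 - 5/4)/2.
Answer: -atan(t/4 - 5/4)/2.


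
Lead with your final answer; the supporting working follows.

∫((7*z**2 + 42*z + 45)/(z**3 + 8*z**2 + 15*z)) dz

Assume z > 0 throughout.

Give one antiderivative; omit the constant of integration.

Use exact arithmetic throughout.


The answer is 3*log(z) + 3*log(z + 3) + log(z + 5).
Step 1. Decompose ∫((7*z**2 + 42*z + 45)/(z**3 + 8*z**2 + 15*z)) dz by partial fractions, (7*z**2 + 42*z + 45)/(z**3 + 8*z**2 + 15*z) = 1/(z + 5) + 3/(z + 3) + 3/z: now ∫(3/z) dz + ∫(3/(z + 3)) dz + ∫(1/(z + 5)) dz.
Step 2. Evaluate the standard form [assuming z > 0]: now 3*log(z) + ∫(3/(z + 3)) dz + ∫(1/(z + 5)) dz.
Step 3. Evaluate the standard form [assuming z > -5]: now 3*log(z) + log(z + 5) + ∫(3/(z + 3)) dz.
Step 4. Evaluate the standard form [assuming z > -3]: now 3*log(z) + 3*log(z + 3) + log(z + 5).
Answer: 3*log(z) + 3*log(z + 3) + log(z + 5).


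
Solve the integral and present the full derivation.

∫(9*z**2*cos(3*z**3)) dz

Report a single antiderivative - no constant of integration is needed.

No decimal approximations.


Step 1. Substitute u = z**3, turning ∫(9*z**2*cos(3*z**3)) dz into ∫(3*cos(3*u)) du: now ∫(3*cos(3*u)) du.
Step 2. Evaluate the standard form: now sin(3*u).
Step 3. Substitute back u = z**3: now sin(3*z**3).
Answer: sin(3*z**3).


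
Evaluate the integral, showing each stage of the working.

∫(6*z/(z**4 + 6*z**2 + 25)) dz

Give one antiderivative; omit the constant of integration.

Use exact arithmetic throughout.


Step 1. Substitute u = z**2 + 3, turning ∫(6*z/(z**4 + 6*z**2 + 25)) dz into ∫(3/(u**2 + 16)) du: now ∫(3/(u**2 + 16)) du.
Step 2. Evaluate the standard form: now 3*atan(u/4)/4.
Step 3. Substitute back u = z**2 + 3: now 3*atan(z**2/4 + 3/4)/4.
Answer: 3*atan(z**2/4 + 3/4)/4.


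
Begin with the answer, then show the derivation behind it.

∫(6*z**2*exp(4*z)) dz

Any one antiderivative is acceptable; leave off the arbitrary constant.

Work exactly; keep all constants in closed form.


The answer is 3*z**2*exp(4*z)/2 - 3*z*exp(4*z)/4 + 3*exp(4*z)/16.
Step 1. Integrate ∫(6*z**2*exp(4*z)) dz by parts with u = z**2, dv = (6*exp(4*z)) dz, so v = 3*exp(4*z)/2: now 3*z**2*exp(4*z)/2 + ∫(-3*z*exp(4*z)) dz.
Step 2. Integrate ∫(-3*z*exp(4*z)) dz by parts with u = z, dv = (-3*exp(4*z)) dz, so v = -3*exp(4*z)/4: now 3*z**2*exp(4*z)/2 - 3*z*exp(4*z)/4 + ∫(3*exp(4*z)/4) dz.
Step 3. Evaluate the standard form: now 3*z**2*exp(4*z)/2 - 3*z*exp(4*z)/4 + 3*exp(4*z)/16.
Answer: 3*z**2*exp(4*z)/2 - 3*z*exp(4*z)/4 + 3*exp(4*z)/16.


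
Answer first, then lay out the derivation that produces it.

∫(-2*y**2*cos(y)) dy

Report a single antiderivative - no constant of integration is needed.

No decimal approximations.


The answer is -2*y**2*sin(y) - 4*y*cos(y) + 4*sin(y).
Step 1. Integrate ∫(-2*y**2*cos(y)) dy by parts with u = y**2, dv = (-2*cos(y)) dy, so v = -2*sin(y): now -2*y**2*sin(y) + ∫(4*y*sin(y)) dy.
Step 2. Integrate ∫(4*y*sin(y)) dy by parts with u = y, dv = (4*sin(y)) dy, so v = -4*cos(y): now -2*y**2*sin(y) - 4*y*cos(y) + ∫(4*cos(y)) dy.
Step 3. Evaluate the standard form: now -2*y**2*sin(y) - 4*y*cos(y) + 4*sin(y).
Answer: -2*y**2*sin(y) - 4*y*cos(y) + 4*sin(y).


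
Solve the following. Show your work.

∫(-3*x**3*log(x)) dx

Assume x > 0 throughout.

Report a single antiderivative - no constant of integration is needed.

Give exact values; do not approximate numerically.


Step 1. Integrate ∫(-3*x**3*log(x)) dx by parts with u = log(x), dv = (-3*x**3) dx, so v = -3*x**4/4 [assuming x > 0]: now -3*x**4*log(x)/4 + ∫(3*x**3/4) dx.
Step 2. Evaluate the standard form: now -3*x**4*log(x)/4 + 3*x**4/16.
Answer: -3*x**4*log(x)/4 + 3*x**4/16.


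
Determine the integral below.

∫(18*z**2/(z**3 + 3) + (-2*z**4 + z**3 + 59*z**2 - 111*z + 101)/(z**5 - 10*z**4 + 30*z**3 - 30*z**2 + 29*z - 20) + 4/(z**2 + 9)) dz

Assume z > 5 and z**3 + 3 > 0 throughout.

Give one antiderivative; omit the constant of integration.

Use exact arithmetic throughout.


Answer: -log(z - 5) - 3*log(z - 4) + 2*log(z - 1) + 6*log(z**3 + 3) + 4*atan(z/3)/3 - 4*atan(z).


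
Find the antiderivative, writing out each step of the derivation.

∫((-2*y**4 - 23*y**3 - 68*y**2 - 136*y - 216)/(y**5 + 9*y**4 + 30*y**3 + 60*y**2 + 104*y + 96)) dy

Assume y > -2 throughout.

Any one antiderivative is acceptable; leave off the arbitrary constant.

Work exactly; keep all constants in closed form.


Step 1. Decompose ∫((-2*y**4 - 23*y**3 - 68*y**2 - 136*y - 216)/(y**5 + 9*y**4 + 30*y**3 + 60*y**2 + 104*y + 96)) dy by partial fractions, (-2*y**4 - 23*y**3 - 68*y**2 - 136*y - 216)/(y**5 + 9*y**4 + 30*y**3 + 60*y**2 + 104*y + 96) = -2/(y**2 + 4) + 5/(y + 4) - 3/(y + 3) - 4/(y + 2): now ∫(-4/(y + 2)) dy + ∫(-3/(y + 3)) dy + ∫(5/(y + 4)) dy + ∫(-2/(y**2 + 4)) dy.
Step 2. Evaluate the standard form [assuming y > -3]: now -3*log(y + 3) + ∫(-4/(y + 2)) dy + ∫(5/(y + 4)) dy + ∫(-2/(y**2 + 4)) dy.
Step 3. Evaluate the standard form [assuming y > -4]: now -3*log(y + 3) + 5*log(y + 4) + ∫(-4/(y + 2)) dy + ∫(-2/(y**2 + 4)) dy.
Step 4. Evaluate the standard form [assuming y > -2]: now -4*log(y + 2) - 3*log(y + 3) + 5*log(y + 4) + ∫(-2/(y**2 + 4)) dy.
Step 5. Evaluate the standard form: now -4*log(y + 2) - 3*log(y + 3) + 5*log(y + 4) - atan(y/2).
Answer: -4*log(y + 2) - 3*log(y + 3) + 5*log(y + 4) - atan(y/2).


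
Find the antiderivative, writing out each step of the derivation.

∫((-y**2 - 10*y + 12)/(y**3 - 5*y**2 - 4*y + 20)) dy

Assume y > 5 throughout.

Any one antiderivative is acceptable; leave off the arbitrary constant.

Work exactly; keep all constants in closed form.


Step 1. Decompose ∫((-y**2 - 10*y + 12)/(y**3 - 5*y**2 - 4*y + 20)) dy by partial fractions, (-y**2 - 10*y + 12)/(y**3 - 5*y**2 - 4*y + 20) = 1/(y + 2) + 1/(y - 2) - 3/(y - 5): now ∫(-3/(y - 5)) dy + ∫(1/(y - 2)) dy + ∫(1/(y + 2)) dy.
Step 2. Evaluate the standard form [assuming y > 5]: now -3*log(y - 5) + ∫(1/(y - 2)) dy + ∫(1/(y + 2)) dy.
Step 3. Evaluate the standard form [assuming y > -2]: now -3*log(y - 5) + log(y + 2) + ∫(1/(y - 2)) dy.
Step 4. Evaluate the standard form [assuming y > 2]: now -3*log(y - 5) + log(y - 2) + log(y + 2).
Answer: -3*log(y - 5) + log(y - 2) + log(y + 2).


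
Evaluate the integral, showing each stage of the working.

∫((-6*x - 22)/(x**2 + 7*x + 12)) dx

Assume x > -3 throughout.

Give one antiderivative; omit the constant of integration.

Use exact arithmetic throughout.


Step 1. Decompose ∫((-6*x - 22)/(x**2 + 7*x + 12)) dx by partial fractions, (-6*x - 22)/(x**2 + 7*x + 12) = -2/(x + 4) - 4/(x + 3): now ∫(-4/(x + 3)) dx + ∫(-2/(x + 4)) dx.
Step 2. Evaluate the standard form [assuming x > -3]: now -4*log(x + 3) + ∫(-2/(x + 4)) dx.
Step 3. Evaluate the standard form [assuming x > -4]: now -4*log(x + 3) - 2*log(x + 4).
Answer: -4*log(x + 3) - 2*log(x + 4).


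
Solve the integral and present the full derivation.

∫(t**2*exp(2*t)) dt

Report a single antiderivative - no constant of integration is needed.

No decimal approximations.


Step 1. Integrate ∫(t**2*exp(2*t)) dt by parts with u = t**2, dv = (exp(2*t)) dt, so v = exp(2*t)/2: now t**2*exp(2*t)/2 + ∫(-t*exp(2*t)) dt.
Step 2. Integrate ∫(-t*exp(2*t)) dt by parts with u = t, dv = (-exp(2*t)) dt, so v = -exp(2*t)/2: now t**2*exp(2*t)/2 - t*exp(2*t)/2 + ∫(exp(2*t)/2) dt.
Step 3. Evaluate the standard form: now t**2*exp(2*t)/2 - t*exp(2*t)/2 + exp(2*t)/4.
Answer: t**2*exp(2*t)/2 - t*exp(2*t)/2 + exp(2*t)/4.


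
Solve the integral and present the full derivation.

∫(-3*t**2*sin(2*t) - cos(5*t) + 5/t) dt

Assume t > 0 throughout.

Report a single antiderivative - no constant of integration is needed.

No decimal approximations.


Step 1. Rewrite: now ∫(5/t) dt + ∫(-3*t**2*sin(2*t)) dt + ∫(-cos(5*t)) dt.
Step 2. Integrate ∫(-3*t**2*sin(2*t)) dt by parts with u = t**2, dv = (-3*sin(2*t)) dt, so v = 3*cos(2*t)/2: now 3*t**2*cos(2*t)/2 + ∫(5/t) dt + ∫(-3*t*cos(2*t)) dt + ∫(-cos(5*t)) dt.
Step 3. Integrate ∫(-3*t*cos(2*t)) dt by parts with u = t, dv = (-3*cos(2*t)) dt, so v = -3*sin(2*t)/2: now 3*t**2*cos(2*t)/2 - 3*t*sin(2*t)/2 + ∫(5/t) dt + ∫(3*sin(2*t)/2) dt + ∫(-cos(5*t)) dt.
Step 4. Evaluate the standard form: now 3*t**2*cos(2*t)/2 - 3*t*sin(2*t)/2 - 3*cos(2*t)/4 + ∫(5/t) dt + ∫(-cos(5*t)) dt.
Step 5. Evaluate the standard form [assuming t > 0]: now 3*t**2*cos(2*t)/2 - 3*t*sin(2*t)/2 + 5*log(t) - 3*cos(2*t)/4 + ∫(-cos(5*t)) dt.
Step 6. Evaluate the standard form: now 3*t**2*cos(2*t)/2 - 3*t*sin(2*t)/2 + 5*log(t) - sin(5*t)/5 - 3*cos(2*t)/4.
Answer: 3*t**2*cos(2*t)/2 - 3*t*sin(2*t)/2 + 5*log(t) - sin(5*t)/5 - 3*cos(2*t)/4.


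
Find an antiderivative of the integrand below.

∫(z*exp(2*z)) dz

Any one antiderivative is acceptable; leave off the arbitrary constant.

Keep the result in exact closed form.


Answer: z*exp(2*z)/2 - exp(2*z)/4.


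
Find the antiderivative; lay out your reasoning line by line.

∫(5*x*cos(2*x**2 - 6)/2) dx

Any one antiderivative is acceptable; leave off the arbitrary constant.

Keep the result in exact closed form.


Step 1. Substitute u = x**2 - 3, turning ∫(5*x*cos(2*x**2 - 6)/2) dx into ∫(5*cos(2*u)/4) du: now ∫(5*cos(2*u)/4) du.
Step 2. Evaluate the standard form: now 5*sin(2*u)/8.
Step 3. Substitute back u = x**2 - 3: now 5*sin(2*x**2 - 6)/8.
Answer: 5*sin(2*x**2 - 6)/8.


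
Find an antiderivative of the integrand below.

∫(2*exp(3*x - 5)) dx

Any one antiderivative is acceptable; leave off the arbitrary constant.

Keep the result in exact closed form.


Answer: 2*exp(3*x - 5)/3.


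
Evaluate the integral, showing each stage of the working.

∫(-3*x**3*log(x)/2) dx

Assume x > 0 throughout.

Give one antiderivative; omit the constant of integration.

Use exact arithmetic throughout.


Step 1. Integrate ∫(-3*x**3*log(x)/2) dx by parts with u = log(x), dv = (-3*x**3/2) dx, so v = -3*x**4/8 [assuming x > 0]: now -3*x**4*log(x)/8 + ∫(3*x**3/8) dx.
Step 2. Evaluate the standard form: now -3*x**4*log(x)/8 + 3*x**4/32.
Answer: -3*x**4*log(x)/8 + 3*x**4/32.


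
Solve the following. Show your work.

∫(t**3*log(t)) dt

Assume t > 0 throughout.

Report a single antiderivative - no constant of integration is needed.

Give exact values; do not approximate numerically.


Step 1. Integrate ∫(t**3*log(t)) dt by parts with u = log(t), dv = (t**3) dt, so v = t**4/4 [assuming t > 0]: now t**4*log(t)/4 + ∫(-t**3/4) dt.
Step 2. Evaluate the standard form: now t**4*log(t)/4 - t**4/16.
Answer: t**4*log(t)/4 - t**4/16.


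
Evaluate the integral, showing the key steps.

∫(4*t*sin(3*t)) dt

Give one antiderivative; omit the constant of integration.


Step 1. Integrate ∫(4*t*sin(3*t)) dt by parts with u = t, dv = (4*sin(3*t)) dt, so v = -4*cos(3*t)/3: now -4*t*cos(3*t)/3 + ∫(4*cos(3*t)/3) dt.
Step 2. Evaluate the standard form: now -4*t*cos(3*t)/3 + 4*sin(3*t)/9.
Answer: -4*t*cos(3*t)/3 + 4*sin(3*t)/9.


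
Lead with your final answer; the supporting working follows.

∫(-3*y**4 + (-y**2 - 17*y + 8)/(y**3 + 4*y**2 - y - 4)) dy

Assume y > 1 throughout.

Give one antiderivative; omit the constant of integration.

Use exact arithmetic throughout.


The answer is -3*y**5/5 - log(y - 1) - 4*log(y + 1) + 4*log(y + 4).
Step 1. Rewrite: now ∫(-3*y**4) dy + ∫((-y**2 - 17*y + 8)/(y**3 + 4*y**2 - y - 4)) dy.
Step 2. Evaluate the standard form: now -3*y**5/5 + ∫((-y**2 - 17*y + 8)/(y**3 + 4*y**2 - y - 4)) dy.
Step 3. Decompose ∫((-y**2 - 17*y + 8)/(y**3 + 4*y**2 - y - 4)) dy by partial fractions, (-y**2 - 17*y + 8)/(y**3 + 4*y**2 - y - 4) = 4/(y + 4) - 4/(y + 1) - 1/(y - 1): now -3*y**5/5 + ∫(-1/(y - 1)) dy + ∫(-4/(y + 1)) dy + ∫(4/(y + 4)) dy.
Step 4. Evaluate the standard form [assuming y > -4]: now -3*y**5/5 + 4*log(y + 4) + ∫(-1/(y - 1)) dy + ∫(-4/(y + 1)) dy.
Step 5. Evaluate the standard form [assuming y > 1]: now -3*y**5/5 - log(y - 1) + 4*log(y + 4) + ∫(-4/(y + 1)) dy.
Step 6. Evaluate the standard form [assuming y > -1]: now -3*y**5/5 - log(y - 1) - 4*log(y + 1) + 4*log(y + 4).
Answer: -3*y**5/5 - log(y - 1) - 4*log(y + 1) + 4*log(y + 4).


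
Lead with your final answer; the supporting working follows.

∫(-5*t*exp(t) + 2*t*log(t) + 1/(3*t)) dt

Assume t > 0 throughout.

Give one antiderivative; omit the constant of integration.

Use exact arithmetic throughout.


The answer is t**2*log(t) - t**2/2 - 5*t*exp(t) + 5*exp(t) + log(t)/3.
Step 1. Rewrite: now ∫(1/(3*t)) dt + ∫(-5*t*exp(t)) dt + ∫(2*t*log(t)) dt.
Step 2. Integrate ∫(2*t*log(t)) dt by parts with u = log(t), dv = (2*t) dt, so v = t**2 [assuming t > 0]: now t**2*log(t) + ∫(1/(3*t)) dt + ∫(-t) dt + ∫(-5*t*exp(t)) dt.
Step 3. Evaluate the standard form: now t**2*log(t) - t**2/2 + ∫(1/(3*t)) dt + ∫(-5*t*exp(t)) dt.
Step 4. Integrate ∫(-5*t*exp(t)) dt by parts with u = t, dv = (-5*exp(t)) dt, so v = -5*exp(t): now t**2*log(t) - t**2/2 - 5*t*exp(t) + ∫(1/(3*t)) dt + ∫(5*exp(t)) dt.
Step 5. Evaluate the standard form: now t**2*log(t) - t**2/2 - 5*t*exp(t) + 5*exp(t) + ∫(1/(3*t)) dt.
Step 6. Evaluate the standard form [assuming t > 0]: now t**2*log(t) - t**2/2 - 5*t*exp(t) + 5*exp(t) + log(t)/3.
Answer: t**2*log(t) - t**2/2 - 5*t*exp(t) + 5*exp(t) + log(t)/3.


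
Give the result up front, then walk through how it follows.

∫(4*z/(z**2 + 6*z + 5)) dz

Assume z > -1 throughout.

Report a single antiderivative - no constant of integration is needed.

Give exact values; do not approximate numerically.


The answer is -log(z + 1) + 5*log(z + 5).
Step 1. Decompose ∫(4*z/(z**2 + 6*z + 5)) dz by partial fractions, 4*z/(z**2 + 6*z + 5) = 5/(z + 5) - 1/(z + 1): now ∫(-1/(z + 1)) dz + ∫(5/(z + 5)) dz.
Step 2. Evaluate the standard form [assuming z > -5]: now 5*log(z + 5) + ∫(-1/(z + 1)) dz.
Step 3. Evaluate the standard form [assuming z > -1]: now -log(z + 1) + 5*log(z + 5).
Answer: -log(z + 1) + 5*log(z + 5).


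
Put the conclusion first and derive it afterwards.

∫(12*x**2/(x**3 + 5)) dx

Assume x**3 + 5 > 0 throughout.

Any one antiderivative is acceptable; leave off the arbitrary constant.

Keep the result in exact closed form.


The answer is 4*log(x**3 + 5).
Step 1. Substitute u = x**3 + 5, turning ∫(12*x**2/(x**3 + 5)) dx into ∫(4/u) du: now ∫(4/u) du.
Step 2. Evaluate the standard form [assuming u > 0]: now 4*log(u).
Step 3. Substitute back u = x**3 + 5: now 4*log(x**3 + 5).
Answer: 4*log(x**3 + 5).
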